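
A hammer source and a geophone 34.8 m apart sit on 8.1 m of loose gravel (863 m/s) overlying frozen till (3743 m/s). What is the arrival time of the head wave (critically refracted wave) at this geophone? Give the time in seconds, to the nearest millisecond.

0.028 s

t = x/V₂ + 2h·√(V₂²−V₁²)/(V₁V₂).
√(V₂²−V₁²) = √(3743²−863²) = 3642.2 m/s; delay term = 2·8.1·3642.2/(863·3743) = 0.01827 s.
t = 34.8/3743 + 0.01827 = 0.02756 s.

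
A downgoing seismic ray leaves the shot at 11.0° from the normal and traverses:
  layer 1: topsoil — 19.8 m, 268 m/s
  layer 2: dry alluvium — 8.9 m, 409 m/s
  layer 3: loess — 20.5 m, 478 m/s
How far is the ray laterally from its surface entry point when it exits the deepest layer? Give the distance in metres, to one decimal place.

14.0 m

Ray parameter p = sin 11.0° / 268 m/s = 7.1197e-04 s/m.
Layer 1: θ = 11.00°; offset = 19.8·tan 11.00° = 3.849 m.
Layer 2: sin θ = p·409 = 0.2912 → θ = 16.93°; offset = 8.9·tan 16.93° = 2.709 m.
Layer 3: sin θ = p·478 = 0.3403 → θ = 19.90°; offset = 20.5·tan 19.90° = 7.420 m.
Σ offsets = 13.977 m.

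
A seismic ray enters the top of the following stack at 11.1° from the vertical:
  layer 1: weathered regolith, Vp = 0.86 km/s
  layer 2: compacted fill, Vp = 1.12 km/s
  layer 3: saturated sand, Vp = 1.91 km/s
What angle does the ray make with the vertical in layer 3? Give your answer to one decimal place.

25.3°

Snell's law across each interface conserves sin θ / V, so sin θ_3 = V_3·sin θ₁/V₁.
sin θ_3 = 1.91 × sin 11.1° / 0.86 = 0.4276.
θ_3 = 25.31° from the vertical.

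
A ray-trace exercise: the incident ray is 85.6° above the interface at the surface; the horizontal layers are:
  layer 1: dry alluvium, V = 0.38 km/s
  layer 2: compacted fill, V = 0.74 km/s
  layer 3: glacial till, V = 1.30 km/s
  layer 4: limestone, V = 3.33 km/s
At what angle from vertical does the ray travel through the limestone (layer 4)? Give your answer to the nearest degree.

From the normal: θ₁ = 90° − 85.6° = 4.4°.
Snell's law across each interface conserves sin θ / V, so sin θ_4 = V_4·sin θ₁/V₁.
sin θ_4 = 3.33 × sin 4.4° / 0.38 = 0.6723.
θ_4 = 42.24° from the vertical.

42°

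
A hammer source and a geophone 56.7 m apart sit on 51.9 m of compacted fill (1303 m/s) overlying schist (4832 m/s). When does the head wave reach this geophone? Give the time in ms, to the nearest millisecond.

88 ms

t = x/V₂ + 2h·√(V₂²−V₁²)/(V₁V₂).
√(V₂²−V₁²) = √(4832²−1303²) = 4653.0 m/s; delay term = 2·51.9·4653.0/(1303·4832) = 0.07671 s.
t = 56.7/4832 + 0.07671 = 0.08845 s.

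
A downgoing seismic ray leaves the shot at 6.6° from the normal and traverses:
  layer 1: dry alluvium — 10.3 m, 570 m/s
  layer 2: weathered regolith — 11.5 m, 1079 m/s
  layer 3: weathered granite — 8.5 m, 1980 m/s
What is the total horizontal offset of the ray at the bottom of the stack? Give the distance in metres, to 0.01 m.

7.46 m

Ray parameter p = sin 6.6° / 570 m/s = 2.0164e-04 s/m.
Layer 1: θ = 6.60°; offset = 10.3·tan 6.60° = 1.1918 m.
Layer 2: sin θ = p·1079 = 0.2176 → θ = 12.57°; offset = 11.5·tan 12.57° = 2.5635 m.
Layer 3: sin θ = p·1980 = 0.3993 → θ = 23.53°; offset = 8.5·tan 23.53° = 3.7015 m.
Summing the layer offsets gives 7.4568 m.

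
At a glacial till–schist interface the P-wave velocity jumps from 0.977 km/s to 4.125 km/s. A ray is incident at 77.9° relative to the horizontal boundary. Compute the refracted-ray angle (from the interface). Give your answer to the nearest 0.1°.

Angle from the normal: 90° − 77.9° = 12.1°.
Snell's law: sin θ₂ = (V₂/V₁)·sin θ₁ = (4.125/0.977)·sin 12.1° = 0.8850.
θ₂ = sin⁻¹(0.8850) = 62.26° (from vertical).
From the interface: 90° − 62.26° = 27.74°.

27.7°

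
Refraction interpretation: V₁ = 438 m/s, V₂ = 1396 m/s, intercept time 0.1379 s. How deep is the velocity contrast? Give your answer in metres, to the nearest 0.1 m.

θ_c = arcsin(438/1396) = 18.29°; cos θ_c = 0.9495.
tᵢ = 2h cos θ_c/V₁ ⇒ h = tᵢ·V₁/(2 cos θ_c) = 0.1379·438/(2·0.9495) = 31.81 m.

31.8 m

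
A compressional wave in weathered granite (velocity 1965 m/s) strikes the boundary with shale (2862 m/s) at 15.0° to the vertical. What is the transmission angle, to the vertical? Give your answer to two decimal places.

Snell's law: sin θ₂ = (V₂/V₁)·sin θ₁ = (2862/1965)·sin 15.0° = 0.3770.
θ₂ = arcsin 0.3770 = 22.15° from the normal.

22.15°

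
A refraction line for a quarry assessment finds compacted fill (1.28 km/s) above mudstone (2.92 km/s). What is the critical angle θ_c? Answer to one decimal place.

26.0°

At critical incidence the refracted ray runs along the interface (θ₂ = 90°), so sin θ_c = V₁/V₂.
θ_c = arcsin(1.28/2.92) = arcsin 0.4384 = 26.00°.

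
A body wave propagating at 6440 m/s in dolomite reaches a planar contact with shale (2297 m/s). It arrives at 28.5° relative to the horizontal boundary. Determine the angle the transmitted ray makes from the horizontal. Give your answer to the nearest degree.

Angle from the normal: 90° − 28.5° = 61.5°.
sin θ₁/V₁ = sin θ₂/V₂ ⇒ sin θ₂ = 2297·sin 61.5°/6440 = 2297·0.8788/6440 = 0.3135.
θ₂ = sin⁻¹(0.3135) = 18.27° (from vertical).
From the interface: 90° − 18.27° = 71.73°.

72°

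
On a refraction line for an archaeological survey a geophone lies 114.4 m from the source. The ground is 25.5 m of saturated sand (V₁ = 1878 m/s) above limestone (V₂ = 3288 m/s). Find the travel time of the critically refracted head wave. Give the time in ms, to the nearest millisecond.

θ_c = arcsin(V₁/V₂) = arcsin(1878/3288) = 34.83°, cos θ_c = 0.8208.
Intercept time tᵢ = 2h cos θ_c / V₁ = 2·25.5·0.8208/1878 = 0.02229 s.
t = x/V₂ + tᵢ = 114.4/3288 + 0.02229 = 0.05708 s.

57 ms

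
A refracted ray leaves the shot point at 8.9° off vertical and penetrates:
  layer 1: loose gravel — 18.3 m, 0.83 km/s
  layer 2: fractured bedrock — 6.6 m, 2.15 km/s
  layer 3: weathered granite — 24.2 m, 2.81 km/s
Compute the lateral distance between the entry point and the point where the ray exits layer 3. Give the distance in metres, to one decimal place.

20.6 m

Apply Snell's law at each interface; in layer i the horizontal offset is hᵢ·tan θᵢ.
Layer 1: θ = 8.90°; offset = 18.3·tan 8.90° = 2.866 m.
Layer 2: sin θ = 2.15·sin 8.9°/0.83 = 0.4008, θ = 23.63°; offset = 6.6·tan 23.63° = 2.887 m.
Layer 3: sin θ = 2.81·sin 8.9°/0.83 = 0.5238, θ = 31.59°; offset = 24.2·tan 31.59° = 14.880 m.
Σ offsets = 20.632 m.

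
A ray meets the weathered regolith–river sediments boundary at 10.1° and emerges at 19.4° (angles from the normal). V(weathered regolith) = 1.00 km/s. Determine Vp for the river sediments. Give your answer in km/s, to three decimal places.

sin 10.1° = 0.1754; sin 19.4° = 0.3322.
V₂ = V₁·(sin θ₂/sin θ₁) = 1.00·(0.3322/0.1754) = 1.894 km/s.

1.894 km/s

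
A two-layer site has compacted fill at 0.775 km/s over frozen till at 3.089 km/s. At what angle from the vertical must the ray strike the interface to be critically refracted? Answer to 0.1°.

At critical incidence the refracted ray runs along the interface (θ₂ = 90°), so sin θ_c = V₁/V₂.
θ_c = arcsin(0.775/3.089) = arcsin 0.2509 = 14.53°.

14.5°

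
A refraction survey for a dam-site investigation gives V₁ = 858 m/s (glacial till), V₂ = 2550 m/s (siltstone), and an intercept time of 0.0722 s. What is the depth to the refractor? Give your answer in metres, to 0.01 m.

32.89 m

h = tᵢ·V₁·V₂ / (2·√(V₂²−V₁²)).
√(V₂²−V₁²) = √(2550² − 858²) = 2401.3 m/s.
h = 0.0722 s × 858 × 2550 / (2 × 2401.3) = 32.89 m.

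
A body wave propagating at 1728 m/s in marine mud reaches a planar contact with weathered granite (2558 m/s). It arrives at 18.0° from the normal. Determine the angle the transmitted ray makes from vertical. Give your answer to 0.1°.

27.2°

sin θ₁/V₁ = sin θ₂/V₂ ⇒ sin θ₂ = 2558·sin 18.0°/1728 = 2558·0.3090/1728 = 0.4574.
θ₂ = arcsin 0.4574 = 27.22° from the normal.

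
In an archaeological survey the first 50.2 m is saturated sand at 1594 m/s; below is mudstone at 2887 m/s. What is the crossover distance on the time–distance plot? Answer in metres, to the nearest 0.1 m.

186.9 m

x_cross = 2h·√((V₂+V₁)/(V₂−V₁)).
(V₂+V₁)/(V₂−V₁) = (2887+1594)/(2887−1594) = 3.4656; √ = 1.8616.
x_cross = 2·50.2·1.8616 = 186.91 m.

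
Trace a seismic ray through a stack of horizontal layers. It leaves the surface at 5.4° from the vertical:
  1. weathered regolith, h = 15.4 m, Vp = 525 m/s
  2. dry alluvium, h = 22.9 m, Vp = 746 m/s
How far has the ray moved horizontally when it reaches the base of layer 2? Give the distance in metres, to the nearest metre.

Apply Snell's law at each interface; in layer i the horizontal offset is hᵢ·tan θᵢ.
Layer 1: θ = 5.40°; offset = 15.4·tan 5.40° = 1.456 m.
Layer 2: sin θ = 746·sin 5.4°/525 = 0.1337, θ = 7.68°; offset = 22.9·tan 7.68° = 3.090 m.
Σ offsets = 4.546 m.

5 m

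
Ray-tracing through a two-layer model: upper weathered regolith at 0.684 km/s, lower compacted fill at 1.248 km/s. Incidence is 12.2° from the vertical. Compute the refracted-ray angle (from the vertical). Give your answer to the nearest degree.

23°

sin θ₁/V₁ = sin θ₂/V₂ ⇒ sin θ₂ = 1.248·sin 12.2°/0.684 = 1.248·0.2113/0.684 = 0.3856.
θ₂ = arcsin 0.3856 = 22.68° from the normal.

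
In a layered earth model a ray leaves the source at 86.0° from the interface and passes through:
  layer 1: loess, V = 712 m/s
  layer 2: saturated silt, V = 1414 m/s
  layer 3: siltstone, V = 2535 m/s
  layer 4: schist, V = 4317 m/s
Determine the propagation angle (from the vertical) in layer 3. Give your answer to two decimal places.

From the normal: θ₁ = 90° − 86.0° = 4.0°.
Snell's law across each interface conserves sin θ / V, so sin θ_3 = V_3·sin θ₁/V₁.
sin θ_3 = 2535 × sin 4.0° / 712 = 0.2484.
θ_3 = 14.38° from the vertical.

14.38°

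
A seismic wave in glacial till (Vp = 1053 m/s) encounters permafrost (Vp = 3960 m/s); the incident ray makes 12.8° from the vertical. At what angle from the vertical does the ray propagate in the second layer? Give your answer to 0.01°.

56.43°

sin θ₁/V₁ = sin θ₂/V₂ ⇒ sin θ₂ = 3960·sin 12.8°/1053 = 3960·0.2215/1053 = 0.8332.
θ₂ = sin⁻¹(0.8332) = 56.43° (from vertical).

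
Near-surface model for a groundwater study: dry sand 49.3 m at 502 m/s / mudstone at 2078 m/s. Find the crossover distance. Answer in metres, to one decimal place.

126.2 m

θ_c = arcsin(502/2078) = 13.98°, so cos θ_c = 0.9704 and tᵢ = 2h cos θ_c/V₁ = 0.1906 s.
At crossover x/V₁ = x/V₂ + tᵢ ⇒ x = tᵢ/(1/V₁ − 1/V₂) = 0.19060/(1.9920e-03 − 4.8123e-04) = 126.16 m.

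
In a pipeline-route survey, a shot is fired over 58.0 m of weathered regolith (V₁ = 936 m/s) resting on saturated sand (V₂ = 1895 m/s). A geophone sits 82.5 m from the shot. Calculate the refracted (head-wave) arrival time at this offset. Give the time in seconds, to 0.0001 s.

0.1513 s

t = x/V₂ + 2h·√(V₂²−V₁²)/(V₁V₂).
√(V₂²−V₁²) = √(1895²−936²) = 1647.7 m/s; delay term = 2·58.0·1647.7/(936·1895) = 0.10776 s.
t = 82.5/1895 + 0.10776 = 0.15129 s.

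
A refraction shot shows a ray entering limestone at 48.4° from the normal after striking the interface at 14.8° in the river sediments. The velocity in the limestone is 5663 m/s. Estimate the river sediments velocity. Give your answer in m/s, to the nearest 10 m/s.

sin 14.8° = 0.2554; sin 48.4° = 0.7478.
V₁ = V₂·(sin θ₁/sin θ₂) = 5663·(0.2554/0.7478) = 1934.47 m/s.

1930 m/s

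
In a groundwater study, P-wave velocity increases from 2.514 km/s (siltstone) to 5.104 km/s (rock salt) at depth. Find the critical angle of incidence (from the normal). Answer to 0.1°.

29.5°

At critical incidence the refracted ray runs along the interface (θ₂ = 90°), so sin θ_c = V₁/V₂.
θ_c = arcsin(2.514/5.104) = arcsin 0.4926 = 29.51°.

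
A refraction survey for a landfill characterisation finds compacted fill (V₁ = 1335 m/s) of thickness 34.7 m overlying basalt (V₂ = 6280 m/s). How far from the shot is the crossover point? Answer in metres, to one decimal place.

θ_c = arcsin(1335/6280) = 12.27°, so cos θ_c = 0.9771 and tᵢ = 2h cos θ_c/V₁ = 0.0508 s.
At crossover x/V₁ = x/V₂ + tᵢ ⇒ x = tᵢ/(1/V₁ − 1/V₂) = 0.05080/(7.4906e-04 − 1.5924e-04) = 86.12 m.

86.1 m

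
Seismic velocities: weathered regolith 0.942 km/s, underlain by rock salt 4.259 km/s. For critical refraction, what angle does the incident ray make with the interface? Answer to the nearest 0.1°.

At critical incidence the refracted ray runs along the interface (θ₂ = 90°), so sin θ_c = V₁/V₂.
θ_c = arcsin(0.942/4.259) = arcsin 0.2212 = 12.78°.
Measured from the interface: 90° − 12.78° = 77.22°.

77.2°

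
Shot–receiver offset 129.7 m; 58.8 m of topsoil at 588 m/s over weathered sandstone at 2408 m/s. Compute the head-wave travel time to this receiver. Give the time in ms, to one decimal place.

247.8 ms

θ_c = arcsin(V₁/V₂) = arcsin(588/2408) = 14.13°, cos θ_c = 0.9697.
Intercept time tᵢ = 2h cos θ_c / V₁ = 2·58.8·0.9697/588 = 0.19395 s.
t = x/V₂ + tᵢ = 129.7/2408 + 0.19395 = 0.24781 s.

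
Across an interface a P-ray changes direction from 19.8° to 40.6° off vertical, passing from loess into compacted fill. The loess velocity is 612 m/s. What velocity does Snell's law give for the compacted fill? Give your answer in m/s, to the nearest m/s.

Snell's law: sin 19.8°/V₁ = sin 40.6°/V₂.
V₂ = V₁·sin 40.6°/sin 19.8° = 612 × 1.9212 = 1175.76 m/s.

1176 m/s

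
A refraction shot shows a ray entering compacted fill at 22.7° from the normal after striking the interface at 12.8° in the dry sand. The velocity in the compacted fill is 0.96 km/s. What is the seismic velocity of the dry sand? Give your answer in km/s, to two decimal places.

sin 12.8° = 0.2215; sin 22.7° = 0.3859.
V₁ = V₂·(sin θ₁/sin θ₂) = 0.96·(0.2215/0.3859) = 0.55 km/s.

0.55 km/s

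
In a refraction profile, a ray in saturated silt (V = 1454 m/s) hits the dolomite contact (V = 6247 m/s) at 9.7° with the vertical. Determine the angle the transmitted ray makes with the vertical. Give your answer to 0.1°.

Snell's law: sin θ₂ = (V₂/V₁)·sin θ₁ = (6247/1454)·sin 9.7° = 0.7239.
θ₂ = arcsin 0.7239 = 46.38° from the normal.

46.4°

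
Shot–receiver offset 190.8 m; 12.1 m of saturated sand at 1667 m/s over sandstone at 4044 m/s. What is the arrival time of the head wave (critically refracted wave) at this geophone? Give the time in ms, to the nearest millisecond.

θ_c = arcsin(V₁/V₂) = arcsin(1667/4044) = 24.34°, cos θ_c = 0.9111.
Intercept time tᵢ = 2h cos θ_c / V₁ = 2·12.1·0.9111/1667 = 0.01323 s.
t = x/V₂ + tᵢ = 190.8/4044 + 0.01323 = 0.06041 s.

60 ms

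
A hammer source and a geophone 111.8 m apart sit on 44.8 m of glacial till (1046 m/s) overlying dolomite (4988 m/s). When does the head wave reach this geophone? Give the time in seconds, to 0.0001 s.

0.1062 s

θ_c = arcsin(V₁/V₂) = arcsin(1046/4988) = 12.10°, cos θ_c = 0.9778.
Intercept time tᵢ = 2h cos θ_c / V₁ = 2·44.8·0.9778/1046 = 0.08376 s.
t = x/V₂ + tᵢ = 111.8/4988 + 0.08376 = 0.10617 s.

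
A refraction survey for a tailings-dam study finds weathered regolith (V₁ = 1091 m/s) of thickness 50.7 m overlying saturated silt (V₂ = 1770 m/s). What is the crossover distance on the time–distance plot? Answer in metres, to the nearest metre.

208 m

θ_c = arcsin(1091/1770) = 38.05°, so cos θ_c = 0.7874 and tᵢ = 2h cos θ_c/V₁ = 0.0732 s.
At crossover x/V₁ = x/V₂ + tᵢ ⇒ x = tᵢ/(1/V₁ − 1/V₂) = 0.07319/(9.1659e-04 − 5.6497e-04) = 208.14 m.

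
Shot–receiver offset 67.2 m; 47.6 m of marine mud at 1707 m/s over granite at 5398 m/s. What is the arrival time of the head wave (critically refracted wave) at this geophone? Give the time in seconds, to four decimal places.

0.0654 s

θ_c = arcsin(V₁/V₂) = arcsin(1707/5398) = 18.43°, cos θ_c = 0.9487.
Intercept time tᵢ = 2h cos θ_c / V₁ = 2·47.6·0.9487/1707 = 0.05291 s.
t = x/V₂ + tᵢ = 67.2/5398 + 0.05291 = 0.06536 s.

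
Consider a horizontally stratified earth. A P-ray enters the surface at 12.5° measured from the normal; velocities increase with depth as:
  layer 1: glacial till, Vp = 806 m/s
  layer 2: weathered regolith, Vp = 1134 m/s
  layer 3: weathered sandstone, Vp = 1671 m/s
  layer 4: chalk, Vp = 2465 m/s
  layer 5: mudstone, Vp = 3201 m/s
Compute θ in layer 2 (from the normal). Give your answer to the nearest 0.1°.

17.7°

Snell's law across each interface conserves sin θ / V, so sin θ_2 = V_2·sin θ₁/V₁.
sin θ_2 = 1134 × sin 12.5° / 806 = 0.3045.
θ_2 = 17.73° from the vertical.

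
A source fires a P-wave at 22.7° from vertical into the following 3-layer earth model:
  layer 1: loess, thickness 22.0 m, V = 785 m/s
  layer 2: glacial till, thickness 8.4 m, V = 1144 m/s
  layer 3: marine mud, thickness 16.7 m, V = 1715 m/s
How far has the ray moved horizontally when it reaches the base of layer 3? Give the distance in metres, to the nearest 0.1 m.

Apply Snell's law at each interface; in layer i the horizontal offset is hᵢ·tan θᵢ.
Layer 1: θ = 22.70°; offset = 22.0·tan 22.70° = 9.203 m.
Layer 2: sin θ = 1144·sin 22.7°/785 = 0.5624, θ = 34.22°; offset = 8.4·tan 34.22° = 5.713 m.
Layer 3: sin θ = 1715·sin 22.7°/785 = 0.8431, θ = 57.47°; offset = 16.7·tan 57.47° = 26.182 m.
Total horizontal offset = 41.098 m.

41.1 m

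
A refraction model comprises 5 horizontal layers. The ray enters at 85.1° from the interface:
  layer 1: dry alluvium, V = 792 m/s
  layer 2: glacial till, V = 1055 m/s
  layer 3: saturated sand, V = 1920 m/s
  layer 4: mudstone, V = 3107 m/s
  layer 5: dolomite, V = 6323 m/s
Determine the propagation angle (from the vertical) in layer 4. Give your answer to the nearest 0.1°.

19.6°

From the normal: θ₁ = 90° − 85.1° = 4.9°.
Snell's law across each interface conserves sin θ / V, so sin θ_4 = V_4·sin θ₁/V₁.
sin θ_4 = 3107 × sin 4.9° / 792 = 0.3351.
θ_4 = 19.58° from the vertical.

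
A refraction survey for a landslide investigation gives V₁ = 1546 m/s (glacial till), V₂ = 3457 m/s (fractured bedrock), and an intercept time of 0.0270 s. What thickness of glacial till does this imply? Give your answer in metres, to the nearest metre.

θ_c = arcsin(1546/3457) = 26.56°; cos θ_c = 0.8944.
tᵢ = 2h cos θ_c/V₁ ⇒ h = tᵢ·V₁/(2 cos θ_c) = 0.027·1546/(2·0.8944) = 23.33 m.

23 m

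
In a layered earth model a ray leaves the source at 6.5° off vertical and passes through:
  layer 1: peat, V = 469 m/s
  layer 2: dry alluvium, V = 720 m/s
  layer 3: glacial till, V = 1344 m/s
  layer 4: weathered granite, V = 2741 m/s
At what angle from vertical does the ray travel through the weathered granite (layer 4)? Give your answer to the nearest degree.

41°

Snell's law across each interface conserves sin θ / V, so sin θ_4 = V_4·sin θ₁/V₁.
sin θ_4 = 2741 × sin 6.5° / 469 = 0.6616.
θ_4 = 41.42° from the vertical.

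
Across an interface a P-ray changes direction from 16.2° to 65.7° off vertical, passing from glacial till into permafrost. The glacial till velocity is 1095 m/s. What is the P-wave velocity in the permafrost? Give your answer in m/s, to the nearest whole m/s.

Snell's law: sin 16.2°/V₁ = sin 65.7°/V₂.
V₂ = V₁·sin 65.7°/sin 16.2° = 1095 × 3.2668 = 3577.13 m/s.

3577 m/s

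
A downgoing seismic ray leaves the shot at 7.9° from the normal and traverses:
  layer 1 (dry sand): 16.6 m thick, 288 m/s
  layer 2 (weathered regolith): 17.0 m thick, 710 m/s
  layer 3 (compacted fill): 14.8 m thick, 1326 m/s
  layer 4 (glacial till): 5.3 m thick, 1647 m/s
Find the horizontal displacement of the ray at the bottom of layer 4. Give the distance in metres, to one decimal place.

p = sin θ₁/V₁ = sin 7.9°/288 = 4.7724e-04 s/m is conserved through the stack.
Layer 1: θ = 7.90°; offset = 16.6·tan 7.90° = 2.303 m.
Layer 2: sin θ = p·710 = 0.3388 → θ = 19.81°; offset = 17.0·tan 19.81° = 6.122 m.
Layer 3: sin θ = p·1326 = 0.6328 → θ = 39.26°; offset = 14.8·tan 39.26° = 12.096 m.
Layer 4: sin θ = p·1647 = 0.7860 → θ = 51.81°; offset = 5.3·tan 51.81° = 6.739 m.
Σ offsets = 27.260 m.

27.3 m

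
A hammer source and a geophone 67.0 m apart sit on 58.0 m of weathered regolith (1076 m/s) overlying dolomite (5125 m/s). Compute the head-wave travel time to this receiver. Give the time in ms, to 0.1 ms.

118.5 ms

t = x/V₂ + 2h·√(V₂²−V₁²)/(V₁V₂).
√(V₂²−V₁²) = √(5125²−1076²) = 5010.8 m/s; delay term = 2·58.0·5010.8/(1076·5125) = 0.10540 s.
t = 67.0/5125 + 0.10540 = 0.11848 s.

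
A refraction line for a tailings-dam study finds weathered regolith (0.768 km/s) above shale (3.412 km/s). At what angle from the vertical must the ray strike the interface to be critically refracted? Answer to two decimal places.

13.01°

At critical incidence the refracted ray runs along the interface (θ₂ = 90°), so sin θ_c = V₁/V₂.
θ_c = arcsin(0.768/3.412) = arcsin 0.2251 = 13.01°.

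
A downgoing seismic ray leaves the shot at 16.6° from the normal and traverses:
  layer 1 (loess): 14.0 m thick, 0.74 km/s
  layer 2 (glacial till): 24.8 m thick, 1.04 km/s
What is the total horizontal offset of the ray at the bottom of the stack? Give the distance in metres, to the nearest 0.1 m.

Ray parameter p = sin 16.6° / 0.74 km/s = 3.8607e-01 s/km.
Layer 1: θ = 16.60°; offset = 14.0·tan 16.60° = 4.174 m.
Layer 2: sin θ = p·1.04 = 0.4015 → θ = 23.67°; offset = 24.8·tan 23.67° = 10.872 m.
Summing the layer offsets gives 15.046 m.

15.0 m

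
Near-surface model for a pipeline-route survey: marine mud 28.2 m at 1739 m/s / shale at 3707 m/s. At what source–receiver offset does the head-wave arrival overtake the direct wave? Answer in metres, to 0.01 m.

93.82 m

x_cross = 2h·√((V₂+V₁)/(V₂−V₁)).
(V₂+V₁)/(V₂−V₁) = (3707+1739)/(3707−1739) = 2.7673; √ = 1.6635.
x_cross = 2·28.2·1.6635 = 93.82 m.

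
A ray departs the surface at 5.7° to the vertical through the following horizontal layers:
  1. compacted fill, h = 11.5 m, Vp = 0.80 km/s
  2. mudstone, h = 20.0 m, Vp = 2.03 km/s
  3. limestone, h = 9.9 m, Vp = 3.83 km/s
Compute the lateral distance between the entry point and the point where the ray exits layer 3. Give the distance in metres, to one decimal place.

11.7 m

Ray parameter p = sin 5.7° / 0.80 km/s = 1.2415e-01 s/km.
Layer 1: θ = 5.70°; offset = 11.5·tan 5.70° = 1.148 m.
Layer 2: sin θ = p·2.03 = 0.2520 → θ = 14.60°; offset = 20.0·tan 14.60° = 5.209 m.
Layer 3: sin θ = p·3.83 = 0.4755 → θ = 28.39°; offset = 9.9·tan 28.39° = 5.351 m.
Σ offsets = 11.707 m.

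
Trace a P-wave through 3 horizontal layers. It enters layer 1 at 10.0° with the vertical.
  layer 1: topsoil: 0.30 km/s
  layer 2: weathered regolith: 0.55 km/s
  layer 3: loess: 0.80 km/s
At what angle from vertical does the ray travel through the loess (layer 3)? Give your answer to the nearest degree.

Ray parameter p = sin 10.0° / 0.30 = 5.7883e-01 s/km.
sin θ_3 = p·V_3 = 5.7883e-01 × 0.80 = 0.4631.
θ_3 = arcsin 0.4631 = 27.58°.

28°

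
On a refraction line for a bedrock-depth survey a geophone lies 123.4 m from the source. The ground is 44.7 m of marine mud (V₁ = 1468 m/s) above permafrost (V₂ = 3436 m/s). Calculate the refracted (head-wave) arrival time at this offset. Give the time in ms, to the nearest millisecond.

t = x/V₂ + 2h·√(V₂²−V₁²)/(V₁V₂).
√(V₂²−V₁²) = √(3436²−1468²) = 3106.6 m/s; delay term = 2·44.7·3106.6/(1468·3436) = 0.05506 s.
t = 123.4/3436 + 0.05506 = 0.09098 s.

91 ms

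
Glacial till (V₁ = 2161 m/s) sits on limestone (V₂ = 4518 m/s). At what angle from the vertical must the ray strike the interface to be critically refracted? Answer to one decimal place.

28.6°

Critical incidence: sin θ_c = V₁/V₂ = 2161/4518 = 0.4783.
θ_c = arcsin 0.4783 = 28.58°.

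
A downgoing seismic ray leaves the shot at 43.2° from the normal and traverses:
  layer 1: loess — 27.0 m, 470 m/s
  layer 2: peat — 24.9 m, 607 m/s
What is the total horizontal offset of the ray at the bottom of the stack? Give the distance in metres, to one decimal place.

72.5 m

Ray parameter p = sin 43.2° / 470 m/s = 1.4565e-03 s/m.
Layer 1: θ = 43.20°; offset = 27.0·tan 43.20° = 25.355 m.
Layer 2: sin θ = p·607 = 0.8841 → θ = 62.14°; offset = 24.9·tan 62.14° = 47.106 m.
Σ offsets = 72.460 m.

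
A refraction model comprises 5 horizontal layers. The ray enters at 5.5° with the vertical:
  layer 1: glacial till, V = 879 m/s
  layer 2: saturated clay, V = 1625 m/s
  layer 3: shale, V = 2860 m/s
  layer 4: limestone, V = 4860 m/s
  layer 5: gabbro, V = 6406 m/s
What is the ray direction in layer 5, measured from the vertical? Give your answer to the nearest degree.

44°

Ray parameter p = sin 5.5° / 879 = 1.0904e-04 s/m.
sin θ_5 = p·V_5 = 1.0904e-04 × 6406 = 0.6985.
θ_5 = 44.31° from the vertical.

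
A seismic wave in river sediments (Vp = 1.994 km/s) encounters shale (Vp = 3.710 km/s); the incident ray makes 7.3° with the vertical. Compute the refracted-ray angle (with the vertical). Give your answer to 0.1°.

sin θ₁/V₁ = sin θ₂/V₂ ⇒ sin θ₂ = 3.710·sin 7.3°/1.994 = 3.710·0.1271/1.994 = 0.2364.
θ₂ = arcsin 0.2364 = 13.67° from the normal.

13.7°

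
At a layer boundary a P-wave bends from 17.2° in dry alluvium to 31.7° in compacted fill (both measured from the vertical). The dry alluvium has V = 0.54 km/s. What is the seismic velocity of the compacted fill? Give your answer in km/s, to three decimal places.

Snell's law: sin 17.2°/V₁ = sin 31.7°/V₂.
V₂ = V₁·sin 31.7°/sin 17.2° = 0.54 × 1.7770 = 0.960 km/s.

0.960 km/s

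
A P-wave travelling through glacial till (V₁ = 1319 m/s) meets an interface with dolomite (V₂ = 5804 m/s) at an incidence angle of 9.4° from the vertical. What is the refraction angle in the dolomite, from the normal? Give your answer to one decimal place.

45.9°

sin θ₁/V₁ = sin θ₂/V₂ ⇒ sin θ₂ = 5804·sin 9.4°/1319 = 5804·0.1633/1319 = 0.7187.
θ₂ = arcsin 0.7187 = 45.95° from the normal.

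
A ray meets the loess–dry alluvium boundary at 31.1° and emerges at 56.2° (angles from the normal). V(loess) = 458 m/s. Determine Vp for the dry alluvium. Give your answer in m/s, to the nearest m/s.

737 m/s

Snell's law: sin 31.1°/V₁ = sin 56.2°/V₂.
V₂ = V₁·sin 56.2°/sin 31.1° = 458 × 1.6088 = 736.82 m/s.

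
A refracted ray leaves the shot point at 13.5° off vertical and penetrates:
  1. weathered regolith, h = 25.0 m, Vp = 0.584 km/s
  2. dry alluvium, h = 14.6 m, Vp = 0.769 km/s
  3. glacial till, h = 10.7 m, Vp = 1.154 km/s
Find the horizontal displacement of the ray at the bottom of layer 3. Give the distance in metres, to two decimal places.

16.28 m

Ray parameter p = sin 13.5° / 0.584 km/s = 3.9974e-01 s/km.
Layer 1: θ = 13.50°; offset = 25.0·tan 13.50° = 6.0020 m.
Layer 2: sin θ = p·0.769 = 0.3074 → θ = 17.90°; offset = 14.6·tan 17.90° = 4.7163 m.
Layer 3: sin θ = p·1.154 = 0.4613 → θ = 27.47°; offset = 10.7·tan 27.47° = 5.5631 m.
Summing the layer offsets gives 16.2814 m.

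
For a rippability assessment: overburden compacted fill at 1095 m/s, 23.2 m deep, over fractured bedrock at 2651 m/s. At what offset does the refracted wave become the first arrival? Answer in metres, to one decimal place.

72.0 m

x_cross = 2h·√((V₂+V₁)/(V₂−V₁)).
(V₂+V₁)/(V₂−V₁) = (2651+1095)/(2651−1095) = 2.4075; √ = 1.5516.
x_cross = 2·23.2·1.5516 = 71.99 m.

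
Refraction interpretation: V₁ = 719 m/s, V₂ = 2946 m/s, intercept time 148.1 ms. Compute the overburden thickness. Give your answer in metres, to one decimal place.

h = tᵢ·V₁·V₂ / (2·√(V₂²−V₁²)).
√(V₂²−V₁²) = √(2946² − 719²) = 2856.9 m/s.
h = 0.1481 s × 719 × 2946 / (2 × 2856.9) = 54.90 m.

54.9 m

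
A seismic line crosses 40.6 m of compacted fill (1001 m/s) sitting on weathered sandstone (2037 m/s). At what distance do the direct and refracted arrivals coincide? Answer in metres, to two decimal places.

x_cross = 2h·√((V₂+V₁)/(V₂−V₁)).
(V₂+V₁)/(V₂−V₁) = (2037+1001)/(2037−1001) = 2.9324; √ = 1.7124.
x_cross = 2·40.6·1.7124 = 139.05 m.

139.05 m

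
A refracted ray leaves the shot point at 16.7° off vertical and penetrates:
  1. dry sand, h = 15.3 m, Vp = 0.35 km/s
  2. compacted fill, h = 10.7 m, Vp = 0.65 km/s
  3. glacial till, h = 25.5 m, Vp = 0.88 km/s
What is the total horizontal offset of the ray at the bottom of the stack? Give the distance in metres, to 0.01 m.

37.99 m

Apply Snell's law at each interface; in layer i the horizontal offset is hᵢ·tan θᵢ.
Layer 1: θ = 16.70°; offset = 15.3·tan 16.70° = 4.5902 m.
Layer 2: sin θ = 0.65·sin 16.7°/0.35 = 0.5337, θ = 32.25°; offset = 10.7·tan 32.25° = 6.7522 m.
Layer 3: sin θ = 0.88·sin 16.7°/0.35 = 0.7225, θ = 46.26°; offset = 25.5·tan 46.26° = 26.6486 m.
Total horizontal offset = 37.9910 m.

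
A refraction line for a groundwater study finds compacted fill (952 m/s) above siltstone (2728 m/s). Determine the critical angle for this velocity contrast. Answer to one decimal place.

Critical incidence: sin θ_c = V₁/V₂ = 952/2728 = 0.3490.
θ_c = arcsin 0.3490 = 20.42°.

20.4°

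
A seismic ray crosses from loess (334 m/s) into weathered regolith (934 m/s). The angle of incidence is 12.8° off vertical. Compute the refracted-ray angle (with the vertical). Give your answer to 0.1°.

sin θ₁/V₁ = sin θ₂/V₂ ⇒ sin θ₂ = 934·sin 12.8°/334 = 934·0.2215/334 = 0.6195.
θ₂ = sin⁻¹(0.6195) = 38.28° (from vertical).

38.3°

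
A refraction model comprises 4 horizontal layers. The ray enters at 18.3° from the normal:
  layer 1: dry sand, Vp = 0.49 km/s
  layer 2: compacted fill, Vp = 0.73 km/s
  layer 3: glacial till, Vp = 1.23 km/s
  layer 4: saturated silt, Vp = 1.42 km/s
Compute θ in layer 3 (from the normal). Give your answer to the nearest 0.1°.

Snell's law across each interface conserves sin θ / V, so sin θ_3 = V_3·sin θ₁/V₁.
sin θ_3 = 1.23 × sin 18.3° / 0.49 = 0.7882.
θ_3 = 52.02° from the vertical.

52.0°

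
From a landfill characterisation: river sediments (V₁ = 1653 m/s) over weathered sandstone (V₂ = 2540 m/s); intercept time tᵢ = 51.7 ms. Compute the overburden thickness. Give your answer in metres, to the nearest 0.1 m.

56.3 m

h = tᵢ·V₁·V₂ / (2·√(V₂²−V₁²)).
√(V₂²−V₁²) = √(2540² − 1653²) = 1928.5 m/s.
h = 0.0517 s × 1653 × 2540 / (2 × 1928.5) = 56.28 m.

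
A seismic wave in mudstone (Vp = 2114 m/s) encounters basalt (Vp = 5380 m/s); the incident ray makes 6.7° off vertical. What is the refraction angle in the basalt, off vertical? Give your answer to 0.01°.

Snell's law: sin θ₂ = (V₂/V₁)·sin θ₁ = (5380/2114)·sin 6.7° = 0.2969.
θ₂ = arcsin 0.2969 = 17.27° from the normal.

17.27°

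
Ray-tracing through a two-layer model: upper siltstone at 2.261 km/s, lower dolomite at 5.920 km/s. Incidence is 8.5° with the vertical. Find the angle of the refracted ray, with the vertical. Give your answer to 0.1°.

22.8°

Snell's law: sin θ₂ = (V₂/V₁)·sin θ₁ = (5.920/2.261)·sin 8.5° = 0.3870.
θ₂ = arcsin 0.3870 = 22.77° from the normal.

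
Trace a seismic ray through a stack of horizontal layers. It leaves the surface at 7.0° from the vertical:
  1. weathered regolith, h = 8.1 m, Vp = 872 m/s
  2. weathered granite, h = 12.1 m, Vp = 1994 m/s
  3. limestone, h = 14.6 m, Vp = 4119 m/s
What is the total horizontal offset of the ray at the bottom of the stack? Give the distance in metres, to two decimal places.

Ray parameter p = sin 7.0° / 872 m/s = 1.3976e-04 s/m.
Layer 1: θ = 7.00°; offset = 8.1·tan 7.00° = 0.9946 m.
Layer 2: sin θ = p·1994 = 0.2787 → θ = 16.18°; offset = 12.1·tan 16.18° = 3.5111 m.
Layer 3: sin θ = p·4119 = 0.5757 → θ = 35.15°; offset = 14.6·tan 35.15° = 10.2787 m.
Summing the layer offsets gives 14.7843 m.

14.78 m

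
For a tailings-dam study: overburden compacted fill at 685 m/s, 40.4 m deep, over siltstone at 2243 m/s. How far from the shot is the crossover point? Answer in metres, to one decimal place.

110.8 m

θ_c = arcsin(685/2243) = 17.78°, so cos θ_c = 0.9522 and tᵢ = 2h cos θ_c/V₁ = 0.1123 s.
At crossover x/V₁ = x/V₂ + tᵢ ⇒ x = tᵢ/(1/V₁ − 1/V₂) = 0.11232/(1.4599e-03 − 4.4583e-04) = 110.77 m.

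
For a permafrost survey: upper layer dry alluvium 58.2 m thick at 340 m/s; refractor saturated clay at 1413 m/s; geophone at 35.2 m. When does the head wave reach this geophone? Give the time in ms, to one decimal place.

t = x/V₂ + 2h·√(V₂²−V₁²)/(V₁V₂).
√(V₂²−V₁²) = √(1413²−340²) = 1371.5 m/s; delay term = 2·58.2·1371.5/(340·1413) = 0.33229 s.
t = 35.2/1413 + 0.33229 = 0.35721 s.

357.2 ms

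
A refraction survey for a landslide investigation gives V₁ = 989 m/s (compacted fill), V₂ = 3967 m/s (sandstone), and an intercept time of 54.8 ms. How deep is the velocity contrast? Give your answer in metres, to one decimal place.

h = tᵢ·V₁·V₂ / (2·√(V₂²−V₁²)).
√(V₂²−V₁²) = √(3967² − 989²) = 3841.7 m/s.
h = 0.0548 s × 989 × 3967 / (2 × 3841.7) = 27.98 m.

28.0 m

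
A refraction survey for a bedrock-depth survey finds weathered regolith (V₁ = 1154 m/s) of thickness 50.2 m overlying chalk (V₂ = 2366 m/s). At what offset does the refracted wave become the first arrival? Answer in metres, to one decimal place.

θ_c = arcsin(1154/2366) = 29.19°, so cos θ_c = 0.8730 and tᵢ = 2h cos θ_c/V₁ = 0.0760 s.
At crossover x/V₁ = x/V₂ + tᵢ ⇒ x = tᵢ/(1/V₁ − 1/V₂) = 0.07595/(8.6655e-04 − 4.2265e-04) = 171.10 m.

171.1 m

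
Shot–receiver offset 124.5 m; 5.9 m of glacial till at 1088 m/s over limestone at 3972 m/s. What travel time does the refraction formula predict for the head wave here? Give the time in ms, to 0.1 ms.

41.8 ms

t = x/V₂ + 2h·√(V₂²−V₁²)/(V₁V₂).
√(V₂²−V₁²) = √(3972²−1088²) = 3820.1 m/s; delay term = 2·5.9·3820.1/(1088·3972) = 0.01043 s.
t = 124.5/3972 + 0.01043 = 0.04178 s.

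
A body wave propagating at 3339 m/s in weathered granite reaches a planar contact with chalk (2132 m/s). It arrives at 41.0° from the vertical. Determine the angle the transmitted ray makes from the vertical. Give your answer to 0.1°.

Snell's law: sin θ₂ = (V₂/V₁)·sin θ₁ = (2132/3339)·sin 41.0° = 0.4189.
θ₂ = arcsin 0.4189 = 24.77° from the normal.

24.8°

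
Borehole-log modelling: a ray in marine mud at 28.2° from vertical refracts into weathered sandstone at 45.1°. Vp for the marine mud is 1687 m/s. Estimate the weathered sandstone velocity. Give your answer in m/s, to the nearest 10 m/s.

sin 28.2° = 0.4726; sin 45.1° = 0.7083.
V₂ = V₁·(sin θ₂/sin θ₁) = 1687·(0.7083/0.4726) = 2528.76 m/s.

2530 m/s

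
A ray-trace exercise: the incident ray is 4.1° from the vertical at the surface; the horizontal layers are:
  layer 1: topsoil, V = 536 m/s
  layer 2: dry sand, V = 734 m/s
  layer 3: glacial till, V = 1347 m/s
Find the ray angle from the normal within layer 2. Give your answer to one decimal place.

Snell's law across each interface conserves sin θ / V, so sin θ_2 = V_2·sin θ₁/V₁.
sin θ_2 = 734 × sin 4.1° / 536 = 0.0979.
θ_2 = arcsin 0.0979 = 5.62°.

5.6°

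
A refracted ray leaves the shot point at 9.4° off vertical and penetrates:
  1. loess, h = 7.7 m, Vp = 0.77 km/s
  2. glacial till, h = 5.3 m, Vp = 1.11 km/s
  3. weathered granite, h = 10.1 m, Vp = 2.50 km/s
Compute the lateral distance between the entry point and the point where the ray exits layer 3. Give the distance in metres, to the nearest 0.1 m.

p = sin θ₁/V₁ = sin 9.4°/0.77 = 2.1211e-01 s/km is conserved through the stack.
Layer 1: θ = 9.40°; offset = 7.7·tan 9.40° = 1.275 m.
Layer 2: sin θ = p·1.11 = 0.2354 → θ = 13.62°; offset = 5.3·tan 13.62° = 1.284 m.
Layer 3: sin θ = p·2.50 = 0.5303 → θ = 32.02°; offset = 10.1·tan 32.02° = 6.317 m.
Σ offsets = 8.876 m.

8.9 m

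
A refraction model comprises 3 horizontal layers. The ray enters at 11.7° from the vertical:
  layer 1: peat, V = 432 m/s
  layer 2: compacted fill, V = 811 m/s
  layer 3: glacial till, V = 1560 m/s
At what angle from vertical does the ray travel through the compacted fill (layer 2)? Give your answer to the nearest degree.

Snell's law across each interface conserves sin θ / V, so sin θ_2 = V_2·sin θ₁/V₁.
sin θ_2 = 811 × sin 11.7° / 432 = 0.3807.
θ_2 = arcsin 0.3807 = 22.38°.

22°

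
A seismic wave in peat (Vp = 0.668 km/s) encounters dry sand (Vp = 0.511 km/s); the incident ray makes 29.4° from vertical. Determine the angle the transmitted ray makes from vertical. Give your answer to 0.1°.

22.1°

Snell's law: sin θ₂ = (V₂/V₁)·sin θ₁ = (0.511/0.668)·sin 29.4° = 0.3755.
θ₂ = sin⁻¹(0.3755) = 22.06° (from vertical).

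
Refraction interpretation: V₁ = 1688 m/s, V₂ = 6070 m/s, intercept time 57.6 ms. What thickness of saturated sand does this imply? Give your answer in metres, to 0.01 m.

h = tᵢ·V₁·V₂ / (2·√(V₂²−V₁²)).
√(V₂²−V₁²) = √(6070² − 1688²) = 5830.6 m/s.
h = 0.0576 s × 1688 × 6070 / (2 × 5830.6) = 50.61 m.

50.61 m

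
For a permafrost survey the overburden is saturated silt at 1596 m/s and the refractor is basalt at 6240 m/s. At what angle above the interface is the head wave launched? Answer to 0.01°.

75.18°

Critical incidence: sin θ_c = V₁/V₂ = 1596/6240 = 0.2558.
θ_c = arcsin 0.2558 = 14.82°.
Measured from the interface: 90° − 14.82° = 75.18°.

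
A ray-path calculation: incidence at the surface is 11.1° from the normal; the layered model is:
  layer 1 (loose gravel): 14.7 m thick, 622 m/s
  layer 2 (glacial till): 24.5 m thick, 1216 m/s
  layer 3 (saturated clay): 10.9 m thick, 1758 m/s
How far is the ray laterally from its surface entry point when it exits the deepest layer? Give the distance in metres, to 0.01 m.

Ray parameter p = sin 11.1° / 622 m/s = 3.0952e-04 s/m.
Layer 1: θ = 11.10°; offset = 14.7·tan 11.10° = 2.8840 m.
Layer 2: sin θ = p·1216 = 0.3764 → θ = 22.11°; offset = 24.5·tan 22.11° = 9.9531 m.
Layer 3: sin θ = p·1758 = 0.5441 → θ = 32.97°; offset = 10.9·tan 32.97° = 7.0693 m.
Summing the layer offsets gives 19.9064 m.

19.91 m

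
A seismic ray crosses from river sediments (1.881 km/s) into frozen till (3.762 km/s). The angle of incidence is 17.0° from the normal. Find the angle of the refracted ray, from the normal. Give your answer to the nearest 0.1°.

Snell's law: sin θ₂ = (V₂/V₁)·sin θ₁ = (3.762/1.881)·sin 17.0° = 0.5847.
θ₂ = arcsin 0.5847 = 35.78° from the normal.

35.8°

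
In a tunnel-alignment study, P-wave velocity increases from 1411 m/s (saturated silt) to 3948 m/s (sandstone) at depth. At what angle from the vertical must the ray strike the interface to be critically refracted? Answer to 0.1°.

20.9°

At critical incidence the refracted ray runs along the interface (θ₂ = 90°), so sin θ_c = V₁/V₂.
θ_c = arcsin(1411/3948) = arcsin 0.3574 = 20.94°.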